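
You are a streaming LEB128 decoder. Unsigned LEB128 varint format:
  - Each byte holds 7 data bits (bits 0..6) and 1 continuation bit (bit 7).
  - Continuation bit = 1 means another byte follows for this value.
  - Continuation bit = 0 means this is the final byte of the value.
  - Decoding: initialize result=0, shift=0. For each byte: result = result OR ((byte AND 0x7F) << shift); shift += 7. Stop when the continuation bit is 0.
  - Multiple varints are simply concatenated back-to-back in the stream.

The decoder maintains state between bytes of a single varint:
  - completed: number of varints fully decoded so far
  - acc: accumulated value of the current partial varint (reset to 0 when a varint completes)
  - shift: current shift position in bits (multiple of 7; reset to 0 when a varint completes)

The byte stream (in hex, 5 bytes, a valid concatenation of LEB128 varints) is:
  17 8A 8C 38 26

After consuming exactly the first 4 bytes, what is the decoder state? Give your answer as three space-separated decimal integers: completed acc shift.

byte[0]=0x17 cont=0 payload=0x17: varint #1 complete (value=23); reset -> completed=1 acc=0 shift=0
byte[1]=0x8A cont=1 payload=0x0A: acc |= 10<<0 -> completed=1 acc=10 shift=7
byte[2]=0x8C cont=1 payload=0x0C: acc |= 12<<7 -> completed=1 acc=1546 shift=14
byte[3]=0x38 cont=0 payload=0x38: varint #2 complete (value=919050); reset -> completed=2 acc=0 shift=0

Answer: 2 0 0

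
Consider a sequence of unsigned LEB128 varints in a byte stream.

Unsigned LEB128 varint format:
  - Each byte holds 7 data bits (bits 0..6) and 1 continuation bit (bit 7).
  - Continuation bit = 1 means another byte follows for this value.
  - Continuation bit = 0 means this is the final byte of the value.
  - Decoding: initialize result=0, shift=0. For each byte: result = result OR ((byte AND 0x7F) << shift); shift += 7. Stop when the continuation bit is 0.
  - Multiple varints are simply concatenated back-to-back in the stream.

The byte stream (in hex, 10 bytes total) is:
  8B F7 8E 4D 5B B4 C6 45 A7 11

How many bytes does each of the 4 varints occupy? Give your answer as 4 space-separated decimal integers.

  byte[0]=0x8B cont=1 payload=0x0B=11: acc |= 11<<0 -> acc=11 shift=7
  byte[1]=0xF7 cont=1 payload=0x77=119: acc |= 119<<7 -> acc=15243 shift=14
  byte[2]=0x8E cont=1 payload=0x0E=14: acc |= 14<<14 -> acc=244619 shift=21
  byte[3]=0x4D cont=0 payload=0x4D=77: acc |= 77<<21 -> acc=161725323 shift=28 [end]
Varint 1: bytes[0:4] = 8B F7 8E 4D -> value 161725323 (4 byte(s))
  byte[4]=0x5B cont=0 payload=0x5B=91: acc |= 91<<0 -> acc=91 shift=7 [end]
Varint 2: bytes[4:5] = 5B -> value 91 (1 byte(s))
  byte[5]=0xB4 cont=1 payload=0x34=52: acc |= 52<<0 -> acc=52 shift=7
  byte[6]=0xC6 cont=1 payload=0x46=70: acc |= 70<<7 -> acc=9012 shift=14
  byte[7]=0x45 cont=0 payload=0x45=69: acc |= 69<<14 -> acc=1139508 shift=21 [end]
Varint 3: bytes[5:8] = B4 C6 45 -> value 1139508 (3 byte(s))
  byte[8]=0xA7 cont=1 payload=0x27=39: acc |= 39<<0 -> acc=39 shift=7
  byte[9]=0x11 cont=0 payload=0x11=17: acc |= 17<<7 -> acc=2215 shift=14 [end]
Varint 4: bytes[8:10] = A7 11 -> value 2215 (2 byte(s))

Answer: 4 1 3 2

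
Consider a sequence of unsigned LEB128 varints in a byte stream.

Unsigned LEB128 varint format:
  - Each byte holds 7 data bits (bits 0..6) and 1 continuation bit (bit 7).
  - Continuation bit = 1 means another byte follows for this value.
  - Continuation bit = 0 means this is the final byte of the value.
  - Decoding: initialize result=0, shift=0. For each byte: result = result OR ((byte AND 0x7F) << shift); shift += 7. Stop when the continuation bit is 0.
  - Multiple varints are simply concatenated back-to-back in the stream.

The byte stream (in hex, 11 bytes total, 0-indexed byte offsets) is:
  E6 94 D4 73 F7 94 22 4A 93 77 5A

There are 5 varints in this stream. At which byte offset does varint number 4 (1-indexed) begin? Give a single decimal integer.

  byte[0]=0xE6 cont=1 payload=0x66=102: acc |= 102<<0 -> acc=102 shift=7
  byte[1]=0x94 cont=1 payload=0x14=20: acc |= 20<<7 -> acc=2662 shift=14
  byte[2]=0xD4 cont=1 payload=0x54=84: acc |= 84<<14 -> acc=1378918 shift=21
  byte[3]=0x73 cont=0 payload=0x73=115: acc |= 115<<21 -> acc=242551398 shift=28 [end]
Varint 1: bytes[0:4] = E6 94 D4 73 -> value 242551398 (4 byte(s))
  byte[4]=0xF7 cont=1 payload=0x77=119: acc |= 119<<0 -> acc=119 shift=7
  byte[5]=0x94 cont=1 payload=0x14=20: acc |= 20<<7 -> acc=2679 shift=14
  byte[6]=0x22 cont=0 payload=0x22=34: acc |= 34<<14 -> acc=559735 shift=21 [end]
Varint 2: bytes[4:7] = F7 94 22 -> value 559735 (3 byte(s))
  byte[7]=0x4A cont=0 payload=0x4A=74: acc |= 74<<0 -> acc=74 shift=7 [end]
Varint 3: bytes[7:8] = 4A -> value 74 (1 byte(s))
  byte[8]=0x93 cont=1 payload=0x13=19: acc |= 19<<0 -> acc=19 shift=7
  byte[9]=0x77 cont=0 payload=0x77=119: acc |= 119<<7 -> acc=15251 shift=14 [end]
Varint 4: bytes[8:10] = 93 77 -> value 15251 (2 byte(s))
  byte[10]=0x5A cont=0 payload=0x5A=90: acc |= 90<<0 -> acc=90 shift=7 [end]
Varint 5: bytes[10:11] = 5A -> value 90 (1 byte(s))

Answer: 8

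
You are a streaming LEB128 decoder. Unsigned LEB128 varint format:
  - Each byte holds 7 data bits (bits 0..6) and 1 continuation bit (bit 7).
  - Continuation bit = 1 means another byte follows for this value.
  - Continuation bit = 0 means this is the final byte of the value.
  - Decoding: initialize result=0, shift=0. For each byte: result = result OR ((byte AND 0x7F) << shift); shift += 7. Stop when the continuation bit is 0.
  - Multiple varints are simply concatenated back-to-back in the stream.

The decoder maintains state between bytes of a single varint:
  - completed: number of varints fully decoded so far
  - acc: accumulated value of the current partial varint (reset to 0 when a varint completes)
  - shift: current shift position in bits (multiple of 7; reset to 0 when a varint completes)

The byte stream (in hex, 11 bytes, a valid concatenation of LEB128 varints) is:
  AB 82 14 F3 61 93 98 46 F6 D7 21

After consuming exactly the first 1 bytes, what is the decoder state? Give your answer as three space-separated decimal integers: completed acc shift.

Answer: 0 43 7

Derivation:
byte[0]=0xAB cont=1 payload=0x2B: acc |= 43<<0 -> completed=0 acc=43 shift=7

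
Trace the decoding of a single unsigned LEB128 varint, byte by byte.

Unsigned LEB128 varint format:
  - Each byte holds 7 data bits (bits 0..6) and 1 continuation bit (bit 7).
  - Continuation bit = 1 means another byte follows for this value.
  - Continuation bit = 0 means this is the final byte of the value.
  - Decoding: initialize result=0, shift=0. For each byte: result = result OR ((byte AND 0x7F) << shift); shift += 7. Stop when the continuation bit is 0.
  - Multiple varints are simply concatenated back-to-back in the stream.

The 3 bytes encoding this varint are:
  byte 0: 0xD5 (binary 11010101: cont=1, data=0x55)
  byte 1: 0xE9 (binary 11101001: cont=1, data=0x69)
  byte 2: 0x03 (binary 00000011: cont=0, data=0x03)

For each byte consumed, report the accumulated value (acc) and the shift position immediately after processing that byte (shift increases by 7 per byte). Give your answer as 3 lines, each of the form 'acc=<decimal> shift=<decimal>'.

byte 0=0xD5: payload=0x55=85, contrib = 85<<0 = 85; acc -> 85, shift -> 7
byte 1=0xE9: payload=0x69=105, contrib = 105<<7 = 13440; acc -> 13525, shift -> 14
byte 2=0x03: payload=0x03=3, contrib = 3<<14 = 49152; acc -> 62677, shift -> 21

Answer: acc=85 shift=7
acc=13525 shift=14
acc=62677 shift=21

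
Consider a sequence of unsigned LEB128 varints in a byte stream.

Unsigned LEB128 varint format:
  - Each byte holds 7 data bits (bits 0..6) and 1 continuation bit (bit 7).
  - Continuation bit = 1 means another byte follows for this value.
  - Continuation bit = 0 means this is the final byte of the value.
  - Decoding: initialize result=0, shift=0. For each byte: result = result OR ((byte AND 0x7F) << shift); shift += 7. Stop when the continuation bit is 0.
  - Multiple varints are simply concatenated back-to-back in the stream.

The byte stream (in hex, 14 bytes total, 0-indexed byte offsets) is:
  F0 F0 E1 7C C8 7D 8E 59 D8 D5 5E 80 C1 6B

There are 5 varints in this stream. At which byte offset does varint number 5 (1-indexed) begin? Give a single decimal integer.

Answer: 11

Derivation:
  byte[0]=0xF0 cont=1 payload=0x70=112: acc |= 112<<0 -> acc=112 shift=7
  byte[1]=0xF0 cont=1 payload=0x70=112: acc |= 112<<7 -> acc=14448 shift=14
  byte[2]=0xE1 cont=1 payload=0x61=97: acc |= 97<<14 -> acc=1603696 shift=21
  byte[3]=0x7C cont=0 payload=0x7C=124: acc |= 124<<21 -> acc=261650544 shift=28 [end]
Varint 1: bytes[0:4] = F0 F0 E1 7C -> value 261650544 (4 byte(s))
  byte[4]=0xC8 cont=1 payload=0x48=72: acc |= 72<<0 -> acc=72 shift=7
  byte[5]=0x7D cont=0 payload=0x7D=125: acc |= 125<<7 -> acc=16072 shift=14 [end]
Varint 2: bytes[4:6] = C8 7D -> value 16072 (2 byte(s))
  byte[6]=0x8E cont=1 payload=0x0E=14: acc |= 14<<0 -> acc=14 shift=7
  byte[7]=0x59 cont=0 payload=0x59=89: acc |= 89<<7 -> acc=11406 shift=14 [end]
Varint 3: bytes[6:8] = 8E 59 -> value 11406 (2 byte(s))
  byte[8]=0xD8 cont=1 payload=0x58=88: acc |= 88<<0 -> acc=88 shift=7
  byte[9]=0xD5 cont=1 payload=0x55=85: acc |= 85<<7 -> acc=10968 shift=14
  byte[10]=0x5E cont=0 payload=0x5E=94: acc |= 94<<14 -> acc=1551064 shift=21 [end]
Varint 4: bytes[8:11] = D8 D5 5E -> value 1551064 (3 byte(s))
  byte[11]=0x80 cont=1 payload=0x00=0: acc |= 0<<0 -> acc=0 shift=7
  byte[12]=0xC1 cont=1 payload=0x41=65: acc |= 65<<7 -> acc=8320 shift=14
  byte[13]=0x6B cont=0 payload=0x6B=107: acc |= 107<<14 -> acc=1761408 shift=21 [end]
Varint 5: bytes[11:14] = 80 C1 6B -> value 1761408 (3 byte(s))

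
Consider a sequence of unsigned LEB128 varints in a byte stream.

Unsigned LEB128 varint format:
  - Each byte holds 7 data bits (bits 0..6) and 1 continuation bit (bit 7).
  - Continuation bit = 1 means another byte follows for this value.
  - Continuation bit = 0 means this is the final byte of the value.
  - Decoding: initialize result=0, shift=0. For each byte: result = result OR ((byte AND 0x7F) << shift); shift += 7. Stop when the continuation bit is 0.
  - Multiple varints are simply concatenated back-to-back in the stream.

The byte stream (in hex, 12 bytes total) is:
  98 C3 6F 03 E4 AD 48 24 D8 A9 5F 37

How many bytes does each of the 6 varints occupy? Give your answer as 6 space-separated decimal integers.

Answer: 3 1 3 1 3 1

Derivation:
  byte[0]=0x98 cont=1 payload=0x18=24: acc |= 24<<0 -> acc=24 shift=7
  byte[1]=0xC3 cont=1 payload=0x43=67: acc |= 67<<7 -> acc=8600 shift=14
  byte[2]=0x6F cont=0 payload=0x6F=111: acc |= 111<<14 -> acc=1827224 shift=21 [end]
Varint 1: bytes[0:3] = 98 C3 6F -> value 1827224 (3 byte(s))
  byte[3]=0x03 cont=0 payload=0x03=3: acc |= 3<<0 -> acc=3 shift=7 [end]
Varint 2: bytes[3:4] = 03 -> value 3 (1 byte(s))
  byte[4]=0xE4 cont=1 payload=0x64=100: acc |= 100<<0 -> acc=100 shift=7
  byte[5]=0xAD cont=1 payload=0x2D=45: acc |= 45<<7 -> acc=5860 shift=14
  byte[6]=0x48 cont=0 payload=0x48=72: acc |= 72<<14 -> acc=1185508 shift=21 [end]
Varint 3: bytes[4:7] = E4 AD 48 -> value 1185508 (3 byte(s))
  byte[7]=0x24 cont=0 payload=0x24=36: acc |= 36<<0 -> acc=36 shift=7 [end]
Varint 4: bytes[7:8] = 24 -> value 36 (1 byte(s))
  byte[8]=0xD8 cont=1 payload=0x58=88: acc |= 88<<0 -> acc=88 shift=7
  byte[9]=0xA9 cont=1 payload=0x29=41: acc |= 41<<7 -> acc=5336 shift=14
  byte[10]=0x5F cont=0 payload=0x5F=95: acc |= 95<<14 -> acc=1561816 shift=21 [end]
Varint 5: bytes[8:11] = D8 A9 5F -> value 1561816 (3 byte(s))
  byte[11]=0x37 cont=0 payload=0x37=55: acc |= 55<<0 -> acc=55 shift=7 [end]
Varint 6: bytes[11:12] = 37 -> value 55 (1 byte(s))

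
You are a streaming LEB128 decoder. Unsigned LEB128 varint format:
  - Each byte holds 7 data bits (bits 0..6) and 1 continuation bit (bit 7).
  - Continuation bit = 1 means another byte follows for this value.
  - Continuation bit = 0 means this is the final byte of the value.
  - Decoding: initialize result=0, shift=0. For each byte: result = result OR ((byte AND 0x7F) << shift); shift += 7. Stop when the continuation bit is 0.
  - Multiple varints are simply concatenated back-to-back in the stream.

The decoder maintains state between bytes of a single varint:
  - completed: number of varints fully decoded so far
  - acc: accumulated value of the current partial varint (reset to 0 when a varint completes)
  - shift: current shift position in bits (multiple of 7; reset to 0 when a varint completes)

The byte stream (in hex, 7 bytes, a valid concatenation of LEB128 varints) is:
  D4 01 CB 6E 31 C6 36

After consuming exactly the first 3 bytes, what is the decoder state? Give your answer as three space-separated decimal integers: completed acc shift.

byte[0]=0xD4 cont=1 payload=0x54: acc |= 84<<0 -> completed=0 acc=84 shift=7
byte[1]=0x01 cont=0 payload=0x01: varint #1 complete (value=212); reset -> completed=1 acc=0 shift=0
byte[2]=0xCB cont=1 payload=0x4B: acc |= 75<<0 -> completed=1 acc=75 shift=7

Answer: 1 75 7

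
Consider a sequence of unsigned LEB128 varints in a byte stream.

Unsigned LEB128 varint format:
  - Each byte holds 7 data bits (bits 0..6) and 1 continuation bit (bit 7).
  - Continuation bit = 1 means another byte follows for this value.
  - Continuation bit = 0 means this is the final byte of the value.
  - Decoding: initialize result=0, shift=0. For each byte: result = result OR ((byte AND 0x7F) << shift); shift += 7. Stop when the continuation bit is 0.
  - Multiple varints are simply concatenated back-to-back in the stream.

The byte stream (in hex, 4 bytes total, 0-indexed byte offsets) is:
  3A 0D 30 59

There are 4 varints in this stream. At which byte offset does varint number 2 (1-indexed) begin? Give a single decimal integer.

  byte[0]=0x3A cont=0 payload=0x3A=58: acc |= 58<<0 -> acc=58 shift=7 [end]
Varint 1: bytes[0:1] = 3A -> value 58 (1 byte(s))
  byte[1]=0x0D cont=0 payload=0x0D=13: acc |= 13<<0 -> acc=13 shift=7 [end]
Varint 2: bytes[1:2] = 0D -> value 13 (1 byte(s))
  byte[2]=0x30 cont=0 payload=0x30=48: acc |= 48<<0 -> acc=48 shift=7 [end]
Varint 3: bytes[2:3] = 30 -> value 48 (1 byte(s))
  byte[3]=0x59 cont=0 payload=0x59=89: acc |= 89<<0 -> acc=89 shift=7 [end]
Varint 4: bytes[3:4] = 59 -> value 89 (1 byte(s))

Answer: 1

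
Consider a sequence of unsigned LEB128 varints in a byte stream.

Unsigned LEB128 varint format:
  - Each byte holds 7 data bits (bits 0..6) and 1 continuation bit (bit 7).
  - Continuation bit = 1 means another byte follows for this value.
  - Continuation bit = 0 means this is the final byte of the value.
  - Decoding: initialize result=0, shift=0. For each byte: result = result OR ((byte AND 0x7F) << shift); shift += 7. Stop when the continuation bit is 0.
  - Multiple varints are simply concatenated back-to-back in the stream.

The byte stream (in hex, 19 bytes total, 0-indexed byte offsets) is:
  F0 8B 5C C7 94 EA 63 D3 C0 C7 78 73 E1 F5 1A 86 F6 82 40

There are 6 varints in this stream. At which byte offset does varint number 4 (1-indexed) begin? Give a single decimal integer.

Answer: 11

Derivation:
  byte[0]=0xF0 cont=1 payload=0x70=112: acc |= 112<<0 -> acc=112 shift=7
  byte[1]=0x8B cont=1 payload=0x0B=11: acc |= 11<<7 -> acc=1520 shift=14
  byte[2]=0x5C cont=0 payload=0x5C=92: acc |= 92<<14 -> acc=1508848 shift=21 [end]
Varint 1: bytes[0:3] = F0 8B 5C -> value 1508848 (3 byte(s))
  byte[3]=0xC7 cont=1 payload=0x47=71: acc |= 71<<0 -> acc=71 shift=7
  byte[4]=0x94 cont=1 payload=0x14=20: acc |= 20<<7 -> acc=2631 shift=14
  byte[5]=0xEA cont=1 payload=0x6A=106: acc |= 106<<14 -> acc=1739335 shift=21
  byte[6]=0x63 cont=0 payload=0x63=99: acc |= 99<<21 -> acc=209357383 shift=28 [end]
Varint 2: bytes[3:7] = C7 94 EA 63 -> value 209357383 (4 byte(s))
  byte[7]=0xD3 cont=1 payload=0x53=83: acc |= 83<<0 -> acc=83 shift=7
  byte[8]=0xC0 cont=1 payload=0x40=64: acc |= 64<<7 -> acc=8275 shift=14
  byte[9]=0xC7 cont=1 payload=0x47=71: acc |= 71<<14 -> acc=1171539 shift=21
  byte[10]=0x78 cont=0 payload=0x78=120: acc |= 120<<21 -> acc=252829779 shift=28 [end]
Varint 3: bytes[7:11] = D3 C0 C7 78 -> value 252829779 (4 byte(s))
  byte[11]=0x73 cont=0 payload=0x73=115: acc |= 115<<0 -> acc=115 shift=7 [end]
Varint 4: bytes[11:12] = 73 -> value 115 (1 byte(s))
  byte[12]=0xE1 cont=1 payload=0x61=97: acc |= 97<<0 -> acc=97 shift=7
  byte[13]=0xF5 cont=1 payload=0x75=117: acc |= 117<<7 -> acc=15073 shift=14
  byte[14]=0x1A cont=0 payload=0x1A=26: acc |= 26<<14 -> acc=441057 shift=21 [end]
Varint 5: bytes[12:15] = E1 F5 1A -> value 441057 (3 byte(s))
  byte[15]=0x86 cont=1 payload=0x06=6: acc |= 6<<0 -> acc=6 shift=7
  byte[16]=0xF6 cont=1 payload=0x76=118: acc |= 118<<7 -> acc=15110 shift=14
  byte[17]=0x82 cont=1 payload=0x02=2: acc |= 2<<14 -> acc=47878 shift=21
  byte[18]=0x40 cont=0 payload=0x40=64: acc |= 64<<21 -> acc=134265606 shift=28 [end]
Varint 6: bytes[15:19] = 86 F6 82 40 -> value 134265606 (4 byte(s))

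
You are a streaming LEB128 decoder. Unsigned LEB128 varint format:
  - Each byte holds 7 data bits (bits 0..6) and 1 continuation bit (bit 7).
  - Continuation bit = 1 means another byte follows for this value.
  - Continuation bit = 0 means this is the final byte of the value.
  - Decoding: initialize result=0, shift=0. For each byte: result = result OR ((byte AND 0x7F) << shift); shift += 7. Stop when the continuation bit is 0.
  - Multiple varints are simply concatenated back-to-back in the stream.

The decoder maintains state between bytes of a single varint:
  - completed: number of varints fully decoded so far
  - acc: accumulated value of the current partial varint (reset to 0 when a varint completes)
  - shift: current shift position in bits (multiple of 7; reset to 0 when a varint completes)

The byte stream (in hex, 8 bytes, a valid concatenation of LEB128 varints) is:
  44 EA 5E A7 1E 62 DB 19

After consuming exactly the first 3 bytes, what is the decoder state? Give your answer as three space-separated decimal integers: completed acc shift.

Answer: 2 0 0

Derivation:
byte[0]=0x44 cont=0 payload=0x44: varint #1 complete (value=68); reset -> completed=1 acc=0 shift=0
byte[1]=0xEA cont=1 payload=0x6A: acc |= 106<<0 -> completed=1 acc=106 shift=7
byte[2]=0x5E cont=0 payload=0x5E: varint #2 complete (value=12138); reset -> completed=2 acc=0 shift=0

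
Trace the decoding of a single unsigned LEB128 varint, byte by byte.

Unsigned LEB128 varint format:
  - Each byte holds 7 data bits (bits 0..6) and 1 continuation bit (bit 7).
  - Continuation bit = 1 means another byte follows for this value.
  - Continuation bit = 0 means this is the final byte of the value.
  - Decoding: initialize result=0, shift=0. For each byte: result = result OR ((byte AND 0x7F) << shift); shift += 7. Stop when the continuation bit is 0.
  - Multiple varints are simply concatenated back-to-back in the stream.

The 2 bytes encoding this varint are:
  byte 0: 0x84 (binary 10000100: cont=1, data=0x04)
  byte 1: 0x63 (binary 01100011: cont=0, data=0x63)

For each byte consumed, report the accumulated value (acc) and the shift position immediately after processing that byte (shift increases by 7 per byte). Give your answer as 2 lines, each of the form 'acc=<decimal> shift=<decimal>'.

byte 0=0x84: payload=0x04=4, contrib = 4<<0 = 4; acc -> 4, shift -> 7
byte 1=0x63: payload=0x63=99, contrib = 99<<7 = 12672; acc -> 12676, shift -> 14

Answer: acc=4 shift=7
acc=12676 shift=14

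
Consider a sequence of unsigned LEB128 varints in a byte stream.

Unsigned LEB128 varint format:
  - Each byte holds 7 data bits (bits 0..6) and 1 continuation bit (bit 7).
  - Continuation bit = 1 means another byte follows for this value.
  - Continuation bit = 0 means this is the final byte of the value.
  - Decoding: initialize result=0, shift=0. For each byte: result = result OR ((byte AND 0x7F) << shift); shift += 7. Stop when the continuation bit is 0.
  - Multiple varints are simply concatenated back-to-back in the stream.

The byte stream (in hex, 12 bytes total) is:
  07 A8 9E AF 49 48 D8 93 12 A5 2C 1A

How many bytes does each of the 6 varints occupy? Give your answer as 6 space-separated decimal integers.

  byte[0]=0x07 cont=0 payload=0x07=7: acc |= 7<<0 -> acc=7 shift=7 [end]
Varint 1: bytes[0:1] = 07 -> value 7 (1 byte(s))
  byte[1]=0xA8 cont=1 payload=0x28=40: acc |= 40<<0 -> acc=40 shift=7
  byte[2]=0x9E cont=1 payload=0x1E=30: acc |= 30<<7 -> acc=3880 shift=14
  byte[3]=0xAF cont=1 payload=0x2F=47: acc |= 47<<14 -> acc=773928 shift=21
  byte[4]=0x49 cont=0 payload=0x49=73: acc |= 73<<21 -> acc=153866024 shift=28 [end]
Varint 2: bytes[1:5] = A8 9E AF 49 -> value 153866024 (4 byte(s))
  byte[5]=0x48 cont=0 payload=0x48=72: acc |= 72<<0 -> acc=72 shift=7 [end]
Varint 3: bytes[5:6] = 48 -> value 72 (1 byte(s))
  byte[6]=0xD8 cont=1 payload=0x58=88: acc |= 88<<0 -> acc=88 shift=7
  byte[7]=0x93 cont=1 payload=0x13=19: acc |= 19<<7 -> acc=2520 shift=14
  byte[8]=0x12 cont=0 payload=0x12=18: acc |= 18<<14 -> acc=297432 shift=21 [end]
Varint 4: bytes[6:9] = D8 93 12 -> value 297432 (3 byte(s))
  byte[9]=0xA5 cont=1 payload=0x25=37: acc |= 37<<0 -> acc=37 shift=7
  byte[10]=0x2C cont=0 payload=0x2C=44: acc |= 44<<7 -> acc=5669 shift=14 [end]
Varint 5: bytes[9:11] = A5 2C -> value 5669 (2 byte(s))
  byte[11]=0x1A cont=0 payload=0x1A=26: acc |= 26<<0 -> acc=26 shift=7 [end]
Varint 6: bytes[11:12] = 1A -> value 26 (1 byte(s))

Answer: 1 4 1 3 2 1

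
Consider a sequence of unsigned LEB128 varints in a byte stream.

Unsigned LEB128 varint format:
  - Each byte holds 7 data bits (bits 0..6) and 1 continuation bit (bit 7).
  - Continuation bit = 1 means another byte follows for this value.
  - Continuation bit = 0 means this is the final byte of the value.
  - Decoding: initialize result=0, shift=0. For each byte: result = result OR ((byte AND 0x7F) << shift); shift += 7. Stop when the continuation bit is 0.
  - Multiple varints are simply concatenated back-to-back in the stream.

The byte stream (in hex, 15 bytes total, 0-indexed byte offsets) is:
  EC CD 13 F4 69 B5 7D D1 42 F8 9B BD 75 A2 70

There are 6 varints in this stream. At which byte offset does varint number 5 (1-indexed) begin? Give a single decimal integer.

  byte[0]=0xEC cont=1 payload=0x6C=108: acc |= 108<<0 -> acc=108 shift=7
  byte[1]=0xCD cont=1 payload=0x4D=77: acc |= 77<<7 -> acc=9964 shift=14
  byte[2]=0x13 cont=0 payload=0x13=19: acc |= 19<<14 -> acc=321260 shift=21 [end]
Varint 1: bytes[0:3] = EC CD 13 -> value 321260 (3 byte(s))
  byte[3]=0xF4 cont=1 payload=0x74=116: acc |= 116<<0 -> acc=116 shift=7
  byte[4]=0x69 cont=0 payload=0x69=105: acc |= 105<<7 -> acc=13556 shift=14 [end]
Varint 2: bytes[3:5] = F4 69 -> value 13556 (2 byte(s))
  byte[5]=0xB5 cont=1 payload=0x35=53: acc |= 53<<0 -> acc=53 shift=7
  byte[6]=0x7D cont=0 payload=0x7D=125: acc |= 125<<7 -> acc=16053 shift=14 [end]
Varint 3: bytes[5:7] = B5 7D -> value 16053 (2 byte(s))
  byte[7]=0xD1 cont=1 payload=0x51=81: acc |= 81<<0 -> acc=81 shift=7
  byte[8]=0x42 cont=0 payload=0x42=66: acc |= 66<<7 -> acc=8529 shift=14 [end]
Varint 4: bytes[7:9] = D1 42 -> value 8529 (2 byte(s))
  byte[9]=0xF8 cont=1 payload=0x78=120: acc |= 120<<0 -> acc=120 shift=7
  byte[10]=0x9B cont=1 payload=0x1B=27: acc |= 27<<7 -> acc=3576 shift=14
  byte[11]=0xBD cont=1 payload=0x3D=61: acc |= 61<<14 -> acc=1003000 shift=21
  byte[12]=0x75 cont=0 payload=0x75=117: acc |= 117<<21 -> acc=246369784 shift=28 [end]
Varint 5: bytes[9:13] = F8 9B BD 75 -> value 246369784 (4 byte(s))
  byte[13]=0xA2 cont=1 payload=0x22=34: acc |= 34<<0 -> acc=34 shift=7
  byte[14]=0x70 cont=0 payload=0x70=112: acc |= 112<<7 -> acc=14370 shift=14 [end]
Varint 6: bytes[13:15] = A2 70 -> value 14370 (2 byte(s))

Answer: 9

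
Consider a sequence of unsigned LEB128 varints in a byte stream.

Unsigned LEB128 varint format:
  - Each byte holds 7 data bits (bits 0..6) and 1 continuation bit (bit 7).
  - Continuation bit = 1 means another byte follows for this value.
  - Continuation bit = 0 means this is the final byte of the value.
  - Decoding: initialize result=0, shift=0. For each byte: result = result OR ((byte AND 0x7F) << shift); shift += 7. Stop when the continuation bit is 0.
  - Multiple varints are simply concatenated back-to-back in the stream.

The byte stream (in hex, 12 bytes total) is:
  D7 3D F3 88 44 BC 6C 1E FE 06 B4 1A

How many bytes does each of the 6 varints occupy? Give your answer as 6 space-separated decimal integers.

Answer: 2 3 2 1 2 2

Derivation:
  byte[0]=0xD7 cont=1 payload=0x57=87: acc |= 87<<0 -> acc=87 shift=7
  byte[1]=0x3D cont=0 payload=0x3D=61: acc |= 61<<7 -> acc=7895 shift=14 [end]
Varint 1: bytes[0:2] = D7 3D -> value 7895 (2 byte(s))
  byte[2]=0xF3 cont=1 payload=0x73=115: acc |= 115<<0 -> acc=115 shift=7
  byte[3]=0x88 cont=1 payload=0x08=8: acc |= 8<<7 -> acc=1139 shift=14
  byte[4]=0x44 cont=0 payload=0x44=68: acc |= 68<<14 -> acc=1115251 shift=21 [end]
Varint 2: bytes[2:5] = F3 88 44 -> value 1115251 (3 byte(s))
  byte[5]=0xBC cont=1 payload=0x3C=60: acc |= 60<<0 -> acc=60 shift=7
  byte[6]=0x6C cont=0 payload=0x6C=108: acc |= 108<<7 -> acc=13884 shift=14 [end]
Varint 3: bytes[5:7] = BC 6C -> value 13884 (2 byte(s))
  byte[7]=0x1E cont=0 payload=0x1E=30: acc |= 30<<0 -> acc=30 shift=7 [end]
Varint 4: bytes[7:8] = 1E -> value 30 (1 byte(s))
  byte[8]=0xFE cont=1 payload=0x7E=126: acc |= 126<<0 -> acc=126 shift=7
  byte[9]=0x06 cont=0 payload=0x06=6: acc |= 6<<7 -> acc=894 shift=14 [end]
Varint 5: bytes[8:10] = FE 06 -> value 894 (2 byte(s))
  byte[10]=0xB4 cont=1 payload=0x34=52: acc |= 52<<0 -> acc=52 shift=7
  byte[11]=0x1A cont=0 payload=0x1A=26: acc |= 26<<7 -> acc=3380 shift=14 [end]
Varint 6: bytes[10:12] = B4 1A -> value 3380 (2 byte(s))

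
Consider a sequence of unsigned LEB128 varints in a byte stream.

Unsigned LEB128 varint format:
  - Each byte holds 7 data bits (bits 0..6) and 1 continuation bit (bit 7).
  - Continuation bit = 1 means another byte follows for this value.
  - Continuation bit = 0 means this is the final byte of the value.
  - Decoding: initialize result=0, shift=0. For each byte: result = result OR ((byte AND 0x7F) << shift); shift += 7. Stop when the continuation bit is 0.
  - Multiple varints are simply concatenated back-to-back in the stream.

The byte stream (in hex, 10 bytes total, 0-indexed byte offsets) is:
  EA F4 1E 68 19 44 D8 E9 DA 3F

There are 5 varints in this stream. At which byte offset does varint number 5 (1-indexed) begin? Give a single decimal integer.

Answer: 6

Derivation:
  byte[0]=0xEA cont=1 payload=0x6A=106: acc |= 106<<0 -> acc=106 shift=7
  byte[1]=0xF4 cont=1 payload=0x74=116: acc |= 116<<7 -> acc=14954 shift=14
  byte[2]=0x1E cont=0 payload=0x1E=30: acc |= 30<<14 -> acc=506474 shift=21 [end]
Varint 1: bytes[0:3] = EA F4 1E -> value 506474 (3 byte(s))
  byte[3]=0x68 cont=0 payload=0x68=104: acc |= 104<<0 -> acc=104 shift=7 [end]
Varint 2: bytes[3:4] = 68 -> value 104 (1 byte(s))
  byte[4]=0x19 cont=0 payload=0x19=25: acc |= 25<<0 -> acc=25 shift=7 [end]
Varint 3: bytes[4:5] = 19 -> value 25 (1 byte(s))
  byte[5]=0x44 cont=0 payload=0x44=68: acc |= 68<<0 -> acc=68 shift=7 [end]
Varint 4: bytes[5:6] = 44 -> value 68 (1 byte(s))
  byte[6]=0xD8 cont=1 payload=0x58=88: acc |= 88<<0 -> acc=88 shift=7
  byte[7]=0xE9 cont=1 payload=0x69=105: acc |= 105<<7 -> acc=13528 shift=14
  byte[8]=0xDA cont=1 payload=0x5A=90: acc |= 90<<14 -> acc=1488088 shift=21
  byte[9]=0x3F cont=0 payload=0x3F=63: acc |= 63<<21 -> acc=133608664 shift=28 [end]
Varint 5: bytes[6:10] = D8 E9 DA 3F -> value 133608664 (4 byte(s))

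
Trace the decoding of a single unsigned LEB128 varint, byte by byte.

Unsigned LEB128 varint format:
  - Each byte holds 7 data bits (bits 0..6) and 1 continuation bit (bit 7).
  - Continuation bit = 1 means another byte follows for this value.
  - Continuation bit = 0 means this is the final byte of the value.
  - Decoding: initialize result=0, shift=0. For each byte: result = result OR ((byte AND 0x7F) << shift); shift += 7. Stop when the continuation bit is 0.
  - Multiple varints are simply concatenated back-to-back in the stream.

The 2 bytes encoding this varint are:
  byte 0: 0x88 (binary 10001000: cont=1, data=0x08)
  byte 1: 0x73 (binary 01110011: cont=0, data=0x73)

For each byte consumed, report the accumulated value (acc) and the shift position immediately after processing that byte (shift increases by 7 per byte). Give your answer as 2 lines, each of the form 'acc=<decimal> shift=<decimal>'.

Answer: acc=8 shift=7
acc=14728 shift=14

Derivation:
byte 0=0x88: payload=0x08=8, contrib = 8<<0 = 8; acc -> 8, shift -> 7
byte 1=0x73: payload=0x73=115, contrib = 115<<7 = 14720; acc -> 14728, shift -> 14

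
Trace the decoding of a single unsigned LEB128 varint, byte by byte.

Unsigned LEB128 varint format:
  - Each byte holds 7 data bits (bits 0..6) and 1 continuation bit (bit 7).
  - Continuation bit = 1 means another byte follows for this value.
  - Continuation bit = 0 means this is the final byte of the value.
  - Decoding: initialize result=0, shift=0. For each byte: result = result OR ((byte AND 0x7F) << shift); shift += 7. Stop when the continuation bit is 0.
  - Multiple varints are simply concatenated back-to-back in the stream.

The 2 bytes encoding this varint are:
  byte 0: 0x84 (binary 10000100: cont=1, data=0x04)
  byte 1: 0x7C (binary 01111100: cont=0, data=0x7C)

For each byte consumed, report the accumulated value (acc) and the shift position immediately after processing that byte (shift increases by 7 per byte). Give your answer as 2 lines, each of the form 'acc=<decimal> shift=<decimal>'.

Answer: acc=4 shift=7
acc=15876 shift=14

Derivation:
byte 0=0x84: payload=0x04=4, contrib = 4<<0 = 4; acc -> 4, shift -> 7
byte 1=0x7C: payload=0x7C=124, contrib = 124<<7 = 15872; acc -> 15876, shift -> 14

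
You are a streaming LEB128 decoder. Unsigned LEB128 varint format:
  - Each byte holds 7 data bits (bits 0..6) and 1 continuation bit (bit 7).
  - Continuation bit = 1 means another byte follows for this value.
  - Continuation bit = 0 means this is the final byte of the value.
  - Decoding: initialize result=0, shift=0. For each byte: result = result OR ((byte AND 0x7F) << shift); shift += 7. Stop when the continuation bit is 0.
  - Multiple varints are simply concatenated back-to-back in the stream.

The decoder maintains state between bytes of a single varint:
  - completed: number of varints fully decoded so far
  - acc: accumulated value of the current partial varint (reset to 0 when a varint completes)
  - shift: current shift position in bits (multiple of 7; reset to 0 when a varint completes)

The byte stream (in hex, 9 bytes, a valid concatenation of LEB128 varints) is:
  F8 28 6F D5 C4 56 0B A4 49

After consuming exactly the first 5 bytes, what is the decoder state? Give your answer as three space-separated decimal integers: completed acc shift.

Answer: 2 8789 14

Derivation:
byte[0]=0xF8 cont=1 payload=0x78: acc |= 120<<0 -> completed=0 acc=120 shift=7
byte[1]=0x28 cont=0 payload=0x28: varint #1 complete (value=5240); reset -> completed=1 acc=0 shift=0
byte[2]=0x6F cont=0 payload=0x6F: varint #2 complete (value=111); reset -> completed=2 acc=0 shift=0
byte[3]=0xD5 cont=1 payload=0x55: acc |= 85<<0 -> completed=2 acc=85 shift=7
byte[4]=0xC4 cont=1 payload=0x44: acc |= 68<<7 -> completed=2 acc=8789 shift=14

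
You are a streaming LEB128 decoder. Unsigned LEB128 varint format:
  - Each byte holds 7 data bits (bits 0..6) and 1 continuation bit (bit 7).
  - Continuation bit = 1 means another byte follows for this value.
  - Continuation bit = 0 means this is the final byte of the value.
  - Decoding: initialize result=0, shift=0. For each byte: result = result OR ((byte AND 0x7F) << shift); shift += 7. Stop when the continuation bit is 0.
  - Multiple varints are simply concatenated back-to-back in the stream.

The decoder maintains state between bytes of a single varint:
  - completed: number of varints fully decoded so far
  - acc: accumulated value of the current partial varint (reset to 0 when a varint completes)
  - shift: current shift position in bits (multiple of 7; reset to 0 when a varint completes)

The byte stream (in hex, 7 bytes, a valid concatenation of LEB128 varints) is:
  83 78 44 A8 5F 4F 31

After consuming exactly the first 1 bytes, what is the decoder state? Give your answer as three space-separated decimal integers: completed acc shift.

byte[0]=0x83 cont=1 payload=0x03: acc |= 3<<0 -> completed=0 acc=3 shift=7

Answer: 0 3 7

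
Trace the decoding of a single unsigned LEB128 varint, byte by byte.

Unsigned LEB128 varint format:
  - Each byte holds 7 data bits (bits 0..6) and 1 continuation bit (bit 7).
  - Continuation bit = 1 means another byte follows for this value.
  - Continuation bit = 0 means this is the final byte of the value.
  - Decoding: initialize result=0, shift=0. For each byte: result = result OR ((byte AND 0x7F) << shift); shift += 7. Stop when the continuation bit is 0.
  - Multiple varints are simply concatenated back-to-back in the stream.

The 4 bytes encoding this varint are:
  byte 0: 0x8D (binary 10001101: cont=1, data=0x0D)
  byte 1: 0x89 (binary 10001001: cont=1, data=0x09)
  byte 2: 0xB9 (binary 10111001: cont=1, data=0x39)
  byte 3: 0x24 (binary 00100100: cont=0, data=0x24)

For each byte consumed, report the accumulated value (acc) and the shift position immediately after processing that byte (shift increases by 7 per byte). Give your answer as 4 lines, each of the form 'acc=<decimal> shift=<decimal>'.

byte 0=0x8D: payload=0x0D=13, contrib = 13<<0 = 13; acc -> 13, shift -> 7
byte 1=0x89: payload=0x09=9, contrib = 9<<7 = 1152; acc -> 1165, shift -> 14
byte 2=0xB9: payload=0x39=57, contrib = 57<<14 = 933888; acc -> 935053, shift -> 21
byte 3=0x24: payload=0x24=36, contrib = 36<<21 = 75497472; acc -> 76432525, shift -> 28

Answer: acc=13 shift=7
acc=1165 shift=14
acc=935053 shift=21
acc=76432525 shift=28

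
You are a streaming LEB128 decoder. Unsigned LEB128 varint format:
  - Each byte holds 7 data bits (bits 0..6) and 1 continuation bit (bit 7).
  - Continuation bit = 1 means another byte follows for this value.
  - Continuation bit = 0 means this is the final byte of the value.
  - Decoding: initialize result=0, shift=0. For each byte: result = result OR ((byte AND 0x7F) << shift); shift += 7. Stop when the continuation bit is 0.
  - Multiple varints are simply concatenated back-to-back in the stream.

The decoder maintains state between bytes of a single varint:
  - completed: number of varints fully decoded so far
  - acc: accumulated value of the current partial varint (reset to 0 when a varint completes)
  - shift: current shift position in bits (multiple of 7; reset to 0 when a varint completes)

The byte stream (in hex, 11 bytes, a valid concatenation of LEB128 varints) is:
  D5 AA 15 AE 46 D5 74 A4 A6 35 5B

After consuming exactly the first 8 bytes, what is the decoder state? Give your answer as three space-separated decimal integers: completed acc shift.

Answer: 3 36 7

Derivation:
byte[0]=0xD5 cont=1 payload=0x55: acc |= 85<<0 -> completed=0 acc=85 shift=7
byte[1]=0xAA cont=1 payload=0x2A: acc |= 42<<7 -> completed=0 acc=5461 shift=14
byte[2]=0x15 cont=0 payload=0x15: varint #1 complete (value=349525); reset -> completed=1 acc=0 shift=0
byte[3]=0xAE cont=1 payload=0x2E: acc |= 46<<0 -> completed=1 acc=46 shift=7
byte[4]=0x46 cont=0 payload=0x46: varint #2 complete (value=9006); reset -> completed=2 acc=0 shift=0
byte[5]=0xD5 cont=1 payload=0x55: acc |= 85<<0 -> completed=2 acc=85 shift=7
byte[6]=0x74 cont=0 payload=0x74: varint #3 complete (value=14933); reset -> completed=3 acc=0 shift=0
byte[7]=0xA4 cont=1 payload=0x24: acc |= 36<<0 -> completed=3 acc=36 shift=7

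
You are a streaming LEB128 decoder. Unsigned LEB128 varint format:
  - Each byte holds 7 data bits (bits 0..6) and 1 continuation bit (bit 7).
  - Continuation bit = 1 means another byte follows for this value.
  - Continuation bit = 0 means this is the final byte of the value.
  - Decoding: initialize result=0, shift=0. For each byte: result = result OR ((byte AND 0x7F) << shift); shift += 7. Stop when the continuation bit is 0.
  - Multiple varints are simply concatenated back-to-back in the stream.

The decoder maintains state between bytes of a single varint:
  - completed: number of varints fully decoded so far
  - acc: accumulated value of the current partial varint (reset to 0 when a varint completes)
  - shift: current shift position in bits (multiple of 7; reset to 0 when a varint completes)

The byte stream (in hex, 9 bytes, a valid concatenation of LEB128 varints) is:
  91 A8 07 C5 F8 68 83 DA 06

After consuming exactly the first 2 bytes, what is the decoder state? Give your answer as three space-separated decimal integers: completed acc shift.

Answer: 0 5137 14

Derivation:
byte[0]=0x91 cont=1 payload=0x11: acc |= 17<<0 -> completed=0 acc=17 shift=7
byte[1]=0xA8 cont=1 payload=0x28: acc |= 40<<7 -> completed=0 acc=5137 shift=14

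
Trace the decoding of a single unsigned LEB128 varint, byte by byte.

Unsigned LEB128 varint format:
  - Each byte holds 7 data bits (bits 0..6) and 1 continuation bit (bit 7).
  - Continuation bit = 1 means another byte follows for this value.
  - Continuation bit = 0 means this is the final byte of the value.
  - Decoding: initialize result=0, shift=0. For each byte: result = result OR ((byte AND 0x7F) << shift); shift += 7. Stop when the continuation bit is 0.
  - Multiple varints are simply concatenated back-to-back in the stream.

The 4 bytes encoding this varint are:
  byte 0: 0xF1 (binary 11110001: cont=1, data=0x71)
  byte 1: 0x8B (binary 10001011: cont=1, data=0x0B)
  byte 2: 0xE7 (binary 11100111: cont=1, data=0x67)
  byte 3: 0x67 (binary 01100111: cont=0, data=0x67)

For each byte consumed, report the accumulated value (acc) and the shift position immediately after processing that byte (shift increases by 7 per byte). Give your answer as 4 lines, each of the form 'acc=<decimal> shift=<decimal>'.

Answer: acc=113 shift=7
acc=1521 shift=14
acc=1689073 shift=21
acc=217695729 shift=28

Derivation:
byte 0=0xF1: payload=0x71=113, contrib = 113<<0 = 113; acc -> 113, shift -> 7
byte 1=0x8B: payload=0x0B=11, contrib = 11<<7 = 1408; acc -> 1521, shift -> 14
byte 2=0xE7: payload=0x67=103, contrib = 103<<14 = 1687552; acc -> 1689073, shift -> 21
byte 3=0x67: payload=0x67=103, contrib = 103<<21 = 216006656; acc -> 217695729, shift -> 28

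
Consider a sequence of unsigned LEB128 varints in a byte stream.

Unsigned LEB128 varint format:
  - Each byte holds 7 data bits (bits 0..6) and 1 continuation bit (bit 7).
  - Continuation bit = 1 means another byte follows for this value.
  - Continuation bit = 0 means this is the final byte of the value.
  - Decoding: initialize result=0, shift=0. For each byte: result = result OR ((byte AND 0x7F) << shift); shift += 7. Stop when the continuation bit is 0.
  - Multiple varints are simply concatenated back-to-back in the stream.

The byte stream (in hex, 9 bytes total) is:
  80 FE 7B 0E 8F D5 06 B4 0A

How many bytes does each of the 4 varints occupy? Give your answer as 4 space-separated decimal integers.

Answer: 3 1 3 2

Derivation:
  byte[0]=0x80 cont=1 payload=0x00=0: acc |= 0<<0 -> acc=0 shift=7
  byte[1]=0xFE cont=1 payload=0x7E=126: acc |= 126<<7 -> acc=16128 shift=14
  byte[2]=0x7B cont=0 payload=0x7B=123: acc |= 123<<14 -> acc=2031360 shift=21 [end]
Varint 1: bytes[0:3] = 80 FE 7B -> value 2031360 (3 byte(s))
  byte[3]=0x0E cont=0 payload=0x0E=14: acc |= 14<<0 -> acc=14 shift=7 [end]
Varint 2: bytes[3:4] = 0E -> value 14 (1 byte(s))
  byte[4]=0x8F cont=1 payload=0x0F=15: acc |= 15<<0 -> acc=15 shift=7
  byte[5]=0xD5 cont=1 payload=0x55=85: acc |= 85<<7 -> acc=10895 shift=14
  byte[6]=0x06 cont=0 payload=0x06=6: acc |= 6<<14 -> acc=109199 shift=21 [end]
Varint 3: bytes[4:7] = 8F D5 06 -> value 109199 (3 byte(s))
  byte[7]=0xB4 cont=1 payload=0x34=52: acc |= 52<<0 -> acc=52 shift=7
  byte[8]=0x0A cont=0 payload=0x0A=10: acc |= 10<<7 -> acc=1332 shift=14 [end]
Varint 4: bytes[7:9] = B4 0A -> value 1332 (2 byte(s))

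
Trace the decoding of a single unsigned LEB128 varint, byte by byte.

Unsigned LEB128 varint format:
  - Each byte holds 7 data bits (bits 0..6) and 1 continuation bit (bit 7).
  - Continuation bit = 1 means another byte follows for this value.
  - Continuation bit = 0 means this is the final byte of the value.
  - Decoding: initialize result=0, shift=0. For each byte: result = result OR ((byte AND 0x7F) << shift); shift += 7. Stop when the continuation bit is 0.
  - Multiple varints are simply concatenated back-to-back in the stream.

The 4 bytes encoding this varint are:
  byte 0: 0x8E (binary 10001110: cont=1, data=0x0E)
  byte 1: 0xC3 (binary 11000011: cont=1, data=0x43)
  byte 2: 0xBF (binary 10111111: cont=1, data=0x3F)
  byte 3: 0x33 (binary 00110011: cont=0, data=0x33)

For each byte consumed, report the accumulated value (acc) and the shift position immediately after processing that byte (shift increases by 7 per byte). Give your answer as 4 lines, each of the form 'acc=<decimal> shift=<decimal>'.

byte 0=0x8E: payload=0x0E=14, contrib = 14<<0 = 14; acc -> 14, shift -> 7
byte 1=0xC3: payload=0x43=67, contrib = 67<<7 = 8576; acc -> 8590, shift -> 14
byte 2=0xBF: payload=0x3F=63, contrib = 63<<14 = 1032192; acc -> 1040782, shift -> 21
byte 3=0x33: payload=0x33=51, contrib = 51<<21 = 106954752; acc -> 107995534, shift -> 28

Answer: acc=14 shift=7
acc=8590 shift=14
acc=1040782 shift=21
acc=107995534 shift=28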